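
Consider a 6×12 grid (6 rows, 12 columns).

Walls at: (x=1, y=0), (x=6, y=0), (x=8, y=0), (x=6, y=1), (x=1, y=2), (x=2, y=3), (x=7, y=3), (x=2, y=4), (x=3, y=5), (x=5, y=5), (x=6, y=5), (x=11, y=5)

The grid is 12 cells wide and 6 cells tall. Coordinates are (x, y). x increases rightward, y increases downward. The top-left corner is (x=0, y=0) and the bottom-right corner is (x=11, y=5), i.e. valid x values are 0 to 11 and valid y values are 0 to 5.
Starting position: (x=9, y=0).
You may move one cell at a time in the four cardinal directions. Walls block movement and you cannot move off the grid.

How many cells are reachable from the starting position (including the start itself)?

Answer: Reachable cells: 60

Derivation:
BFS flood-fill from (x=9, y=0):
  Distance 0: (x=9, y=0)
  Distance 1: (x=10, y=0), (x=9, y=1)
  Distance 2: (x=11, y=0), (x=8, y=1), (x=10, y=1), (x=9, y=2)
  Distance 3: (x=7, y=1), (x=11, y=1), (x=8, y=2), (x=10, y=2), (x=9, y=3)
  Distance 4: (x=7, y=0), (x=7, y=2), (x=11, y=2), (x=8, y=3), (x=10, y=3), (x=9, y=4)
  Distance 5: (x=6, y=2), (x=11, y=3), (x=8, y=4), (x=10, y=4), (x=9, y=5)
  Distance 6: (x=5, y=2), (x=6, y=3), (x=7, y=4), (x=11, y=4), (x=8, y=5), (x=10, y=5)
  Distance 7: (x=5, y=1), (x=4, y=2), (x=5, y=3), (x=6, y=4), (x=7, y=5)
  Distance 8: (x=5, y=0), (x=4, y=1), (x=3, y=2), (x=4, y=3), (x=5, y=4)
  Distance 9: (x=4, y=0), (x=3, y=1), (x=2, y=2), (x=3, y=3), (x=4, y=4)
  Distance 10: (x=3, y=0), (x=2, y=1), (x=3, y=4), (x=4, y=5)
  Distance 11: (x=2, y=0), (x=1, y=1)
  Distance 12: (x=0, y=1)
  Distance 13: (x=0, y=0), (x=0, y=2)
  Distance 14: (x=0, y=3)
  Distance 15: (x=1, y=3), (x=0, y=4)
  Distance 16: (x=1, y=4), (x=0, y=5)
  Distance 17: (x=1, y=5)
  Distance 18: (x=2, y=5)
Total reachable: 60 (grid has 60 open cells total)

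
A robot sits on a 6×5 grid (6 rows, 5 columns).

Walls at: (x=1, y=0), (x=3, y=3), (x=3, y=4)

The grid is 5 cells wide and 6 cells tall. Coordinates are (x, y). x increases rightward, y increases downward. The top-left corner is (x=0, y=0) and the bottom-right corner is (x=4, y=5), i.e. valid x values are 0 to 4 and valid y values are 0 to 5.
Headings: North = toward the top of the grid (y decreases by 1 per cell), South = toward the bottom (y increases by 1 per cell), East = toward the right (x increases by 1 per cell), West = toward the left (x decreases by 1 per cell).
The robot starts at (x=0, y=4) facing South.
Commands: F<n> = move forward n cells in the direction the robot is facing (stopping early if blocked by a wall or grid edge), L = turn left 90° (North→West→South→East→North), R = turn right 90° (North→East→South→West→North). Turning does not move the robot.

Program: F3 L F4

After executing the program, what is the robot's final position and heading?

Start: (x=0, y=4), facing South
  F3: move forward 1/3 (blocked), now at (x=0, y=5)
  L: turn left, now facing East
  F4: move forward 4, now at (x=4, y=5)
Final: (x=4, y=5), facing East

Answer: Final position: (x=4, y=5), facing East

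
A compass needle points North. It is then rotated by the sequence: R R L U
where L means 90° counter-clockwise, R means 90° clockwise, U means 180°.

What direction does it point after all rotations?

Answer: Final heading: West

Derivation:
Start: North
  R (right (90° clockwise)) -> East
  R (right (90° clockwise)) -> South
  L (left (90° counter-clockwise)) -> East
  U (U-turn (180°)) -> West
Final: West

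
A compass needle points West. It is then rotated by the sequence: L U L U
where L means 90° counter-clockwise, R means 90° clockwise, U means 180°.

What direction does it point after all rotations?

Start: West
  L (left (90° counter-clockwise)) -> South
  U (U-turn (180°)) -> North
  L (left (90° counter-clockwise)) -> West
  U (U-turn (180°)) -> East
Final: East

Answer: Final heading: East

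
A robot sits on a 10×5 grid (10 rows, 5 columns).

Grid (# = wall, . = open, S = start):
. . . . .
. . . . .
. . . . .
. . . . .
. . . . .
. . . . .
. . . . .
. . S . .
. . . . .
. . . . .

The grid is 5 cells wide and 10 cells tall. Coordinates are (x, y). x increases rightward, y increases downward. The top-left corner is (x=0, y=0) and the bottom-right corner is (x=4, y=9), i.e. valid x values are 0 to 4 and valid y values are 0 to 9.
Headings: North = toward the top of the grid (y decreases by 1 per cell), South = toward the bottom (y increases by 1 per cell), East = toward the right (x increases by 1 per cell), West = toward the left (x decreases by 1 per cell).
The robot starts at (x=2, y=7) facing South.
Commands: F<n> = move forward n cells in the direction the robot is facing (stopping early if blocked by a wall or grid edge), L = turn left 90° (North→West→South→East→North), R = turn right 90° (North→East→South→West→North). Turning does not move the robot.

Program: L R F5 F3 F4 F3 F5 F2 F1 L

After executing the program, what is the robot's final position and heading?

Answer: Final position: (x=2, y=9), facing East

Derivation:
Start: (x=2, y=7), facing South
  L: turn left, now facing East
  R: turn right, now facing South
  F5: move forward 2/5 (blocked), now at (x=2, y=9)
  F3: move forward 0/3 (blocked), now at (x=2, y=9)
  F4: move forward 0/4 (blocked), now at (x=2, y=9)
  F3: move forward 0/3 (blocked), now at (x=2, y=9)
  F5: move forward 0/5 (blocked), now at (x=2, y=9)
  F2: move forward 0/2 (blocked), now at (x=2, y=9)
  F1: move forward 0/1 (blocked), now at (x=2, y=9)
  L: turn left, now facing East
Final: (x=2, y=9), facing East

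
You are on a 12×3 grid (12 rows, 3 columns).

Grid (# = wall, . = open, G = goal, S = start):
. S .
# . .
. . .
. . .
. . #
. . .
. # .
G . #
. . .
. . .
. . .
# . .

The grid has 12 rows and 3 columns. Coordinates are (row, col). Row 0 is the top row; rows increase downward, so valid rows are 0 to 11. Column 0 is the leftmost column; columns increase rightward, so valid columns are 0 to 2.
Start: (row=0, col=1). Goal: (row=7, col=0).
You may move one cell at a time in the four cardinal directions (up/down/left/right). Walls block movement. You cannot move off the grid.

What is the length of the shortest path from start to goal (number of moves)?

Answer: Shortest path length: 8

Derivation:
BFS from (row=0, col=1) until reaching (row=7, col=0):
  Distance 0: (row=0, col=1)
  Distance 1: (row=0, col=0), (row=0, col=2), (row=1, col=1)
  Distance 2: (row=1, col=2), (row=2, col=1)
  Distance 3: (row=2, col=0), (row=2, col=2), (row=3, col=1)
  Distance 4: (row=3, col=0), (row=3, col=2), (row=4, col=1)
  Distance 5: (row=4, col=0), (row=5, col=1)
  Distance 6: (row=5, col=0), (row=5, col=2)
  Distance 7: (row=6, col=0), (row=6, col=2)
  Distance 8: (row=7, col=0)  <- goal reached here
One shortest path (8 moves): (row=0, col=1) -> (row=1, col=1) -> (row=2, col=1) -> (row=2, col=0) -> (row=3, col=0) -> (row=4, col=0) -> (row=5, col=0) -> (row=6, col=0) -> (row=7, col=0)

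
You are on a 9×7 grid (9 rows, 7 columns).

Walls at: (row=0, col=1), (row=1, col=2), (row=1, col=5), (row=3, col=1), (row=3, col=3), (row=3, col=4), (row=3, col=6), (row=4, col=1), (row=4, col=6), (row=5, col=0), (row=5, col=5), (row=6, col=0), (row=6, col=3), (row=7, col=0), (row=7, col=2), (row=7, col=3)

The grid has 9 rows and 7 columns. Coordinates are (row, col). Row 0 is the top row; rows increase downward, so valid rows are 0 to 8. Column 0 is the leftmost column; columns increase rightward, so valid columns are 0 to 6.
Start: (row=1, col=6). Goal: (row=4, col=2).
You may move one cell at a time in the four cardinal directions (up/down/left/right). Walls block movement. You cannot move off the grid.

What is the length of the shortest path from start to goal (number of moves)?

BFS from (row=1, col=6) until reaching (row=4, col=2):
  Distance 0: (row=1, col=6)
  Distance 1: (row=0, col=6), (row=2, col=6)
  Distance 2: (row=0, col=5), (row=2, col=5)
  Distance 3: (row=0, col=4), (row=2, col=4), (row=3, col=5)
  Distance 4: (row=0, col=3), (row=1, col=4), (row=2, col=3), (row=4, col=5)
  Distance 5: (row=0, col=2), (row=1, col=3), (row=2, col=2), (row=4, col=4)
  Distance 6: (row=2, col=1), (row=3, col=2), (row=4, col=3), (row=5, col=4)
  Distance 7: (row=1, col=1), (row=2, col=0), (row=4, col=2), (row=5, col=3), (row=6, col=4)  <- goal reached here
One shortest path (7 moves): (row=1, col=6) -> (row=2, col=6) -> (row=2, col=5) -> (row=2, col=4) -> (row=2, col=3) -> (row=2, col=2) -> (row=3, col=2) -> (row=4, col=2)

Answer: Shortest path length: 7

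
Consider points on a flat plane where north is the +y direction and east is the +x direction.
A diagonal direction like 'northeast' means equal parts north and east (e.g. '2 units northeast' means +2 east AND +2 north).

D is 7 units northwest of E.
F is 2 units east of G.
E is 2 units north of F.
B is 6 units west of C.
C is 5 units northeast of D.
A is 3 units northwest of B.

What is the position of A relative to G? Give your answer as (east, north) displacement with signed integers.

Answer: A is at (east=-9, north=17) relative to G.

Derivation:
Place G at the origin (east=0, north=0).
  F is 2 units east of G: delta (east=+2, north=+0); F at (east=2, north=0).
  E is 2 units north of F: delta (east=+0, north=+2); E at (east=2, north=2).
  D is 7 units northwest of E: delta (east=-7, north=+7); D at (east=-5, north=9).
  C is 5 units northeast of D: delta (east=+5, north=+5); C at (east=0, north=14).
  B is 6 units west of C: delta (east=-6, north=+0); B at (east=-6, north=14).
  A is 3 units northwest of B: delta (east=-3, north=+3); A at (east=-9, north=17).
Therefore A relative to G: (east=-9, north=17).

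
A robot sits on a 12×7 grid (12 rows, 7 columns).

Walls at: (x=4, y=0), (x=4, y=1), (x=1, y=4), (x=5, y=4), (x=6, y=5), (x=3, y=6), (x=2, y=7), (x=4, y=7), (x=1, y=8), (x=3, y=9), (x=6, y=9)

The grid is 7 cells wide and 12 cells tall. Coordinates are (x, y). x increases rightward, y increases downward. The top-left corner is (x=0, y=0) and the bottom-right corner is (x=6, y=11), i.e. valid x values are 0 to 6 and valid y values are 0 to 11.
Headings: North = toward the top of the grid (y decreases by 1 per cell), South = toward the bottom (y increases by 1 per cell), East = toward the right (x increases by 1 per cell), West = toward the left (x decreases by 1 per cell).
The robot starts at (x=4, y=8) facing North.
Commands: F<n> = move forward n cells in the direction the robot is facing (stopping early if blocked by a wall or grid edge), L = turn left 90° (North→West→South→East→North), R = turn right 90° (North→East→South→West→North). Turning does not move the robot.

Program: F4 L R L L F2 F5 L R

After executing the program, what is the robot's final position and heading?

Start: (x=4, y=8), facing North
  F4: move forward 0/4 (blocked), now at (x=4, y=8)
  L: turn left, now facing West
  R: turn right, now facing North
  L: turn left, now facing West
  L: turn left, now facing South
  F2: move forward 2, now at (x=4, y=10)
  F5: move forward 1/5 (blocked), now at (x=4, y=11)
  L: turn left, now facing East
  R: turn right, now facing South
Final: (x=4, y=11), facing South

Answer: Final position: (x=4, y=11), facing South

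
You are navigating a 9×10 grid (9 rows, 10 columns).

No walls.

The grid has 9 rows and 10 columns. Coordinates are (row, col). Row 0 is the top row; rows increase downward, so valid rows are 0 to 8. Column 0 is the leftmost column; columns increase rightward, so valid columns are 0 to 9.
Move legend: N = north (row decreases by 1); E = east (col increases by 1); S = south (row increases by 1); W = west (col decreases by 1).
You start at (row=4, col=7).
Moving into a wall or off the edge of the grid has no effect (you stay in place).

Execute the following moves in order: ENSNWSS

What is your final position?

Answer: Final position: (row=5, col=7)

Derivation:
Start: (row=4, col=7)
  E (east): (row=4, col=7) -> (row=4, col=8)
  N (north): (row=4, col=8) -> (row=3, col=8)
  S (south): (row=3, col=8) -> (row=4, col=8)
  N (north): (row=4, col=8) -> (row=3, col=8)
  W (west): (row=3, col=8) -> (row=3, col=7)
  S (south): (row=3, col=7) -> (row=4, col=7)
  S (south): (row=4, col=7) -> (row=5, col=7)
Final: (row=5, col=7)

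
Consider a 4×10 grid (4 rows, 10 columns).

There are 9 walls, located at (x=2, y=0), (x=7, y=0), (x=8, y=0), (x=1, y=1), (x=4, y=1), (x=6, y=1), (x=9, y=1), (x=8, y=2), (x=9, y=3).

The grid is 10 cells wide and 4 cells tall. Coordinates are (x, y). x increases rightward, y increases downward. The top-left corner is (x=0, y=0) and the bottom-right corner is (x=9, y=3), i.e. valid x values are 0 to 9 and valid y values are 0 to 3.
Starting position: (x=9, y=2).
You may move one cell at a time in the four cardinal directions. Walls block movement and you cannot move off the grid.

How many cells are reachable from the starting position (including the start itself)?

Answer: Reachable cells: 1

Derivation:
BFS flood-fill from (x=9, y=2):
  Distance 0: (x=9, y=2)
Total reachable: 1 (grid has 31 open cells total)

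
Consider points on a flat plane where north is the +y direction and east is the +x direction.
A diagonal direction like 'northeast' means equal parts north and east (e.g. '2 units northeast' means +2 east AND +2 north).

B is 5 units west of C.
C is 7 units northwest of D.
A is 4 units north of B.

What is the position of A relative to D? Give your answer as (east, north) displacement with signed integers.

Place D at the origin (east=0, north=0).
  C is 7 units northwest of D: delta (east=-7, north=+7); C at (east=-7, north=7).
  B is 5 units west of C: delta (east=-5, north=+0); B at (east=-12, north=7).
  A is 4 units north of B: delta (east=+0, north=+4); A at (east=-12, north=11).
Therefore A relative to D: (east=-12, north=11).

Answer: A is at (east=-12, north=11) relative to D.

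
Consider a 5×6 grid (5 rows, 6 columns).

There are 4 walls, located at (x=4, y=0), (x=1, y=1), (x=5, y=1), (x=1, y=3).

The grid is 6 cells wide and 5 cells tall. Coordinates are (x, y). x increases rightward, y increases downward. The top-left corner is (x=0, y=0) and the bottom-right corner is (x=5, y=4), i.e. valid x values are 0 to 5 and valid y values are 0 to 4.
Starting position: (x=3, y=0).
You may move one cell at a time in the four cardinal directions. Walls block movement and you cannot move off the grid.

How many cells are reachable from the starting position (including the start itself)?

Answer: Reachable cells: 25

Derivation:
BFS flood-fill from (x=3, y=0):
  Distance 0: (x=3, y=0)
  Distance 1: (x=2, y=0), (x=3, y=1)
  Distance 2: (x=1, y=0), (x=2, y=1), (x=4, y=1), (x=3, y=2)
  Distance 3: (x=0, y=0), (x=2, y=2), (x=4, y=2), (x=3, y=3)
  Distance 4: (x=0, y=1), (x=1, y=2), (x=5, y=2), (x=2, y=3), (x=4, y=3), (x=3, y=4)
  Distance 5: (x=0, y=2), (x=5, y=3), (x=2, y=4), (x=4, y=4)
  Distance 6: (x=0, y=3), (x=1, y=4), (x=5, y=4)
  Distance 7: (x=0, y=4)
Total reachable: 25 (grid has 26 open cells total)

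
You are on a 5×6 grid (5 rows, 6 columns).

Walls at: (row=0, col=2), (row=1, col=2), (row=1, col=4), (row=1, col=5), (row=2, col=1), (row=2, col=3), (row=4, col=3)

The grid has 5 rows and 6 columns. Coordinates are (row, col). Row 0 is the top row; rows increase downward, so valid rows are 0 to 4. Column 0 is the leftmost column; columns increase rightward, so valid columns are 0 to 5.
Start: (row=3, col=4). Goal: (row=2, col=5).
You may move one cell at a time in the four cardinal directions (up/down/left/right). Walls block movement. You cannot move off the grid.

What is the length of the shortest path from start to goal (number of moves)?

Answer: Shortest path length: 2

Derivation:
BFS from (row=3, col=4) until reaching (row=2, col=5):
  Distance 0: (row=3, col=4)
  Distance 1: (row=2, col=4), (row=3, col=3), (row=3, col=5), (row=4, col=4)
  Distance 2: (row=2, col=5), (row=3, col=2), (row=4, col=5)  <- goal reached here
One shortest path (2 moves): (row=3, col=4) -> (row=3, col=5) -> (row=2, col=5)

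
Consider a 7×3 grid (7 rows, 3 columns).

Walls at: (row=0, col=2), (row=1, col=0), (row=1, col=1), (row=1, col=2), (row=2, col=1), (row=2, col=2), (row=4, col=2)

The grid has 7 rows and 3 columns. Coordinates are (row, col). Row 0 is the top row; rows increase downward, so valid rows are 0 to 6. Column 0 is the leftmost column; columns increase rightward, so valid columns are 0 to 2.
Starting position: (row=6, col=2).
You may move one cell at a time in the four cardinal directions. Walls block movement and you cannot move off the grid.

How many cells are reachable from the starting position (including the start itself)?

Answer: Reachable cells: 12

Derivation:
BFS flood-fill from (row=6, col=2):
  Distance 0: (row=6, col=2)
  Distance 1: (row=5, col=2), (row=6, col=1)
  Distance 2: (row=5, col=1), (row=6, col=0)
  Distance 3: (row=4, col=1), (row=5, col=0)
  Distance 4: (row=3, col=1), (row=4, col=0)
  Distance 5: (row=3, col=0), (row=3, col=2)
  Distance 6: (row=2, col=0)
Total reachable: 12 (grid has 14 open cells total)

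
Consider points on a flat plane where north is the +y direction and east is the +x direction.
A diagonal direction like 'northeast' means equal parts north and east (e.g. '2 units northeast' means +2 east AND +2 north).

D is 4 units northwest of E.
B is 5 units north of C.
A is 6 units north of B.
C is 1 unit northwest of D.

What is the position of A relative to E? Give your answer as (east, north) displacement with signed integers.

Place E at the origin (east=0, north=0).
  D is 4 units northwest of E: delta (east=-4, north=+4); D at (east=-4, north=4).
  C is 1 unit northwest of D: delta (east=-1, north=+1); C at (east=-5, north=5).
  B is 5 units north of C: delta (east=+0, north=+5); B at (east=-5, north=10).
  A is 6 units north of B: delta (east=+0, north=+6); A at (east=-5, north=16).
Therefore A relative to E: (east=-5, north=16).

Answer: A is at (east=-5, north=16) relative to E.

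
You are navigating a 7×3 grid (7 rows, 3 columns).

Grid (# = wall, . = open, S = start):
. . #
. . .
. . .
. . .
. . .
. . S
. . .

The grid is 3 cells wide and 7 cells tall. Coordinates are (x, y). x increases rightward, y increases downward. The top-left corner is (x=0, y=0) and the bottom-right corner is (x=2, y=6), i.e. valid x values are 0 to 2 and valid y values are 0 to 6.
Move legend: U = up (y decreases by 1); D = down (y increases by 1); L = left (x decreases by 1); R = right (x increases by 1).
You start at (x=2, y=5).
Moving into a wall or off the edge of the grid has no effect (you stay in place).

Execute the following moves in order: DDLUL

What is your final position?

Answer: Final position: (x=0, y=5)

Derivation:
Start: (x=2, y=5)
  D (down): (x=2, y=5) -> (x=2, y=6)
  D (down): blocked, stay at (x=2, y=6)
  L (left): (x=2, y=6) -> (x=1, y=6)
  U (up): (x=1, y=6) -> (x=1, y=5)
  L (left): (x=1, y=5) -> (x=0, y=5)
Final: (x=0, y=5)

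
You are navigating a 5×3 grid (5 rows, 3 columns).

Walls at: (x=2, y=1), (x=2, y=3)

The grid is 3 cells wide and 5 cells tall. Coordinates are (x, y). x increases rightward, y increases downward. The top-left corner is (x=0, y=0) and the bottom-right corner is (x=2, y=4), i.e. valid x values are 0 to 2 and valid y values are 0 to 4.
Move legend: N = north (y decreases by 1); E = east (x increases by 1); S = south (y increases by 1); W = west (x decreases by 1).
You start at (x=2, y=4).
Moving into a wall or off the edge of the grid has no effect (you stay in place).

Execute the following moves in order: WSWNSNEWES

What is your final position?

Answer: Final position: (x=1, y=4)

Derivation:
Start: (x=2, y=4)
  W (west): (x=2, y=4) -> (x=1, y=4)
  S (south): blocked, stay at (x=1, y=4)
  W (west): (x=1, y=4) -> (x=0, y=4)
  N (north): (x=0, y=4) -> (x=0, y=3)
  S (south): (x=0, y=3) -> (x=0, y=4)
  N (north): (x=0, y=4) -> (x=0, y=3)
  E (east): (x=0, y=3) -> (x=1, y=3)
  W (west): (x=1, y=3) -> (x=0, y=3)
  E (east): (x=0, y=3) -> (x=1, y=3)
  S (south): (x=1, y=3) -> (x=1, y=4)
Final: (x=1, y=4)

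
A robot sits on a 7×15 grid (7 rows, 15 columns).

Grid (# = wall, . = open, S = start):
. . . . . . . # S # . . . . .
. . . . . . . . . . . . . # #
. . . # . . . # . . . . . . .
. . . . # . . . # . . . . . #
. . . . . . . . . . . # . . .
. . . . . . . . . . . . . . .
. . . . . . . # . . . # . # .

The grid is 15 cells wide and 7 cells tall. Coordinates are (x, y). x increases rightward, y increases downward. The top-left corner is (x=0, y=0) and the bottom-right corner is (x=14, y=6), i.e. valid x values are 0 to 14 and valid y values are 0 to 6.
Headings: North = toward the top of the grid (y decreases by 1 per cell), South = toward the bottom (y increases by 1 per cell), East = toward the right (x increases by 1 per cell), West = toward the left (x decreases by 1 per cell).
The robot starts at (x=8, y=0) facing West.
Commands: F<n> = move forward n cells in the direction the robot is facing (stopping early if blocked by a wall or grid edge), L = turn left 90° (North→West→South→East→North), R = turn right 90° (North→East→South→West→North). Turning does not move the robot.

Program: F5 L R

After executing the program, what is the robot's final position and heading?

Start: (x=8, y=0), facing West
  F5: move forward 0/5 (blocked), now at (x=8, y=0)
  L: turn left, now facing South
  R: turn right, now facing West
Final: (x=8, y=0), facing West

Answer: Final position: (x=8, y=0), facing West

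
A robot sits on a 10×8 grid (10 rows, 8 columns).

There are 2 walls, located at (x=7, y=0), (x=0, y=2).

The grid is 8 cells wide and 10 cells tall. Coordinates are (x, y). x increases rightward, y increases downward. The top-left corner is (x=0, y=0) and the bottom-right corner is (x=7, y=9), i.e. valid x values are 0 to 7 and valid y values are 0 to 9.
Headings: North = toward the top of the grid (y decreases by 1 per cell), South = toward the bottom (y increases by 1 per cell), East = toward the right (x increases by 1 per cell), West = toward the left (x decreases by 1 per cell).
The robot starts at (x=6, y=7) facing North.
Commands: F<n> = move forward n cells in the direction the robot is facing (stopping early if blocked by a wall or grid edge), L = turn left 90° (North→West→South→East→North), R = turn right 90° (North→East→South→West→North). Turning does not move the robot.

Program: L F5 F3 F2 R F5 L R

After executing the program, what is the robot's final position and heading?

Answer: Final position: (x=0, y=3), facing North

Derivation:
Start: (x=6, y=7), facing North
  L: turn left, now facing West
  F5: move forward 5, now at (x=1, y=7)
  F3: move forward 1/3 (blocked), now at (x=0, y=7)
  F2: move forward 0/2 (blocked), now at (x=0, y=7)
  R: turn right, now facing North
  F5: move forward 4/5 (blocked), now at (x=0, y=3)
  L: turn left, now facing West
  R: turn right, now facing North
Final: (x=0, y=3), facing North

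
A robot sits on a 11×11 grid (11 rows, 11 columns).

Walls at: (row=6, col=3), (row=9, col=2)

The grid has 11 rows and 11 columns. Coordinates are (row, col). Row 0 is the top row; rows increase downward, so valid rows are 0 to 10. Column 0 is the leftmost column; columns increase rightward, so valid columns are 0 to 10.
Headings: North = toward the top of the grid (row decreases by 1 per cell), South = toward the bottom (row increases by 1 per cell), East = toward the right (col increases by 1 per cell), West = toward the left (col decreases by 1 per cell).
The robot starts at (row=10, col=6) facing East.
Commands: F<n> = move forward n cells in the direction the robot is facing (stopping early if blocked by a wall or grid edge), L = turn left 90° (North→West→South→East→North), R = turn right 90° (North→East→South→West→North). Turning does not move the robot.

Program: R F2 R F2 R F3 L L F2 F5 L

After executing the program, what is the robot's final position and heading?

Answer: Final position: (row=10, col=4), facing East

Derivation:
Start: (row=10, col=6), facing East
  R: turn right, now facing South
  F2: move forward 0/2 (blocked), now at (row=10, col=6)
  R: turn right, now facing West
  F2: move forward 2, now at (row=10, col=4)
  R: turn right, now facing North
  F3: move forward 3, now at (row=7, col=4)
  L: turn left, now facing West
  L: turn left, now facing South
  F2: move forward 2, now at (row=9, col=4)
  F5: move forward 1/5 (blocked), now at (row=10, col=4)
  L: turn left, now facing East
Final: (row=10, col=4), facing East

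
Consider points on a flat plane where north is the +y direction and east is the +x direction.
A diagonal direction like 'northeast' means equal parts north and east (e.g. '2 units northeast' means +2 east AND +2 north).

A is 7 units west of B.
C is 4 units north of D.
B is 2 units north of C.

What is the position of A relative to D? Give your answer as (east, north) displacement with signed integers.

Answer: A is at (east=-7, north=6) relative to D.

Derivation:
Place D at the origin (east=0, north=0).
  C is 4 units north of D: delta (east=+0, north=+4); C at (east=0, north=4).
  B is 2 units north of C: delta (east=+0, north=+2); B at (east=0, north=6).
  A is 7 units west of B: delta (east=-7, north=+0); A at (east=-7, north=6).
Therefore A relative to D: (east=-7, north=6).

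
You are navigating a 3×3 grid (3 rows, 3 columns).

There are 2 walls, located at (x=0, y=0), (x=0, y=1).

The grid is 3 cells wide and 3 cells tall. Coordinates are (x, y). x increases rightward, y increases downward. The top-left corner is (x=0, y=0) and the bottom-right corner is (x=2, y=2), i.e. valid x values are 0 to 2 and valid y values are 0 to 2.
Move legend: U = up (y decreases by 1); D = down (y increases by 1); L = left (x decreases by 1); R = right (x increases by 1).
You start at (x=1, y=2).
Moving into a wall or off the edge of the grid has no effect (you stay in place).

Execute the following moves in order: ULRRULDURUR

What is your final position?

Start: (x=1, y=2)
  U (up): (x=1, y=2) -> (x=1, y=1)
  L (left): blocked, stay at (x=1, y=1)
  R (right): (x=1, y=1) -> (x=2, y=1)
  R (right): blocked, stay at (x=2, y=1)
  U (up): (x=2, y=1) -> (x=2, y=0)
  L (left): (x=2, y=0) -> (x=1, y=0)
  D (down): (x=1, y=0) -> (x=1, y=1)
  U (up): (x=1, y=1) -> (x=1, y=0)
  R (right): (x=1, y=0) -> (x=2, y=0)
  U (up): blocked, stay at (x=2, y=0)
  R (right): blocked, stay at (x=2, y=0)
Final: (x=2, y=0)

Answer: Final position: (x=2, y=0)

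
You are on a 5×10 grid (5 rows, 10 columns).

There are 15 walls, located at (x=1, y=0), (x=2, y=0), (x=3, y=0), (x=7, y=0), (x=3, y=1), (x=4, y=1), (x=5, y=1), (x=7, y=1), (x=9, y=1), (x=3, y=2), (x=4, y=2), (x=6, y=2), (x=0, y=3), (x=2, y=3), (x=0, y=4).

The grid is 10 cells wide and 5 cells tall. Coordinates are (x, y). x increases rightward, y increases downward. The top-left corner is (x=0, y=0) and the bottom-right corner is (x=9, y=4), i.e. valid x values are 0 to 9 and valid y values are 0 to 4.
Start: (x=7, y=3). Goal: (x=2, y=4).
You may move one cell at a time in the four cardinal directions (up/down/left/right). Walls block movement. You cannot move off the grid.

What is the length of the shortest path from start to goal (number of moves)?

Answer: Shortest path length: 6

Derivation:
BFS from (x=7, y=3) until reaching (x=2, y=4):
  Distance 0: (x=7, y=3)
  Distance 1: (x=7, y=2), (x=6, y=3), (x=8, y=3), (x=7, y=4)
  Distance 2: (x=8, y=2), (x=5, y=3), (x=9, y=3), (x=6, y=4), (x=8, y=4)
  Distance 3: (x=8, y=1), (x=5, y=2), (x=9, y=2), (x=4, y=3), (x=5, y=4), (x=9, y=4)
  Distance 4: (x=8, y=0), (x=3, y=3), (x=4, y=4)
  Distance 5: (x=9, y=0), (x=3, y=4)
  Distance 6: (x=2, y=4)  <- goal reached here
One shortest path (6 moves): (x=7, y=3) -> (x=6, y=3) -> (x=5, y=3) -> (x=4, y=3) -> (x=3, y=3) -> (x=3, y=4) -> (x=2, y=4)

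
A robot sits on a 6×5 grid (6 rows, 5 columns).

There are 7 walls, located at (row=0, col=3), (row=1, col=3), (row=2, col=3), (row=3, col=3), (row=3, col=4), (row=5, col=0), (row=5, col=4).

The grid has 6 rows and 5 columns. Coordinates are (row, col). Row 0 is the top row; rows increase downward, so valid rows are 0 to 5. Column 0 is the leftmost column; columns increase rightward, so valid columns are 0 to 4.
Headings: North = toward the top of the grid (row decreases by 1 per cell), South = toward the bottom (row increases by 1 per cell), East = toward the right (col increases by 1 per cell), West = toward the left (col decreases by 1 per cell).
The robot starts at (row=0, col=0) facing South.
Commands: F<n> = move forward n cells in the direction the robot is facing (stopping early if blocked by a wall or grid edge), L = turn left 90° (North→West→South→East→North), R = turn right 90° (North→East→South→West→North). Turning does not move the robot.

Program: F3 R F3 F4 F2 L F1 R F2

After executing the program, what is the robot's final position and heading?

Answer: Final position: (row=4, col=0), facing West

Derivation:
Start: (row=0, col=0), facing South
  F3: move forward 3, now at (row=3, col=0)
  R: turn right, now facing West
  F3: move forward 0/3 (blocked), now at (row=3, col=0)
  F4: move forward 0/4 (blocked), now at (row=3, col=0)
  F2: move forward 0/2 (blocked), now at (row=3, col=0)
  L: turn left, now facing South
  F1: move forward 1, now at (row=4, col=0)
  R: turn right, now facing West
  F2: move forward 0/2 (blocked), now at (row=4, col=0)
Final: (row=4, col=0), facing West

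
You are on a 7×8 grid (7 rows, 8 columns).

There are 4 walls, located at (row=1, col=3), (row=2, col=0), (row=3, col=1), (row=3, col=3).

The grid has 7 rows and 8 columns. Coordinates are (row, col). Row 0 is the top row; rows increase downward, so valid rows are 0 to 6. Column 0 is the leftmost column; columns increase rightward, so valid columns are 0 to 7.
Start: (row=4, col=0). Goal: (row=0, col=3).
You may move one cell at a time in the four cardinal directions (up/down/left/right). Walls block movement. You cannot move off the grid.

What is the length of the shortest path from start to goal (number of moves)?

Answer: Shortest path length: 7

Derivation:
BFS from (row=4, col=0) until reaching (row=0, col=3):
  Distance 0: (row=4, col=0)
  Distance 1: (row=3, col=0), (row=4, col=1), (row=5, col=0)
  Distance 2: (row=4, col=2), (row=5, col=1), (row=6, col=0)
  Distance 3: (row=3, col=2), (row=4, col=3), (row=5, col=2), (row=6, col=1)
  Distance 4: (row=2, col=2), (row=4, col=4), (row=5, col=3), (row=6, col=2)
  Distance 5: (row=1, col=2), (row=2, col=1), (row=2, col=3), (row=3, col=4), (row=4, col=5), (row=5, col=4), (row=6, col=3)
  Distance 6: (row=0, col=2), (row=1, col=1), (row=2, col=4), (row=3, col=5), (row=4, col=6), (row=5, col=5), (row=6, col=4)
  Distance 7: (row=0, col=1), (row=0, col=3), (row=1, col=0), (row=1, col=4), (row=2, col=5), (row=3, col=6), (row=4, col=7), (row=5, col=6), (row=6, col=5)  <- goal reached here
One shortest path (7 moves): (row=4, col=0) -> (row=4, col=1) -> (row=4, col=2) -> (row=3, col=2) -> (row=2, col=2) -> (row=1, col=2) -> (row=0, col=2) -> (row=0, col=3)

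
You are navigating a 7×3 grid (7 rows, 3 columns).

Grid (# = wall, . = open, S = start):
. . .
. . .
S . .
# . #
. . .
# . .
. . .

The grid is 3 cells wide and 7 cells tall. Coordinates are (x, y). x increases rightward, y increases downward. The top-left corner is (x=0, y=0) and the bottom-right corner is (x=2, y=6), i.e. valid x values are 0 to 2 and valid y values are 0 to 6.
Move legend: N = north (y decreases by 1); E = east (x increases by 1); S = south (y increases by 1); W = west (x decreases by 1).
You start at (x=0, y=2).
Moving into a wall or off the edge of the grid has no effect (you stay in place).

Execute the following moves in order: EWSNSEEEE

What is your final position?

Start: (x=0, y=2)
  E (east): (x=0, y=2) -> (x=1, y=2)
  W (west): (x=1, y=2) -> (x=0, y=2)
  S (south): blocked, stay at (x=0, y=2)
  N (north): (x=0, y=2) -> (x=0, y=1)
  S (south): (x=0, y=1) -> (x=0, y=2)
  E (east): (x=0, y=2) -> (x=1, y=2)
  E (east): (x=1, y=2) -> (x=2, y=2)
  E (east): blocked, stay at (x=2, y=2)
  E (east): blocked, stay at (x=2, y=2)
Final: (x=2, y=2)

Answer: Final position: (x=2, y=2)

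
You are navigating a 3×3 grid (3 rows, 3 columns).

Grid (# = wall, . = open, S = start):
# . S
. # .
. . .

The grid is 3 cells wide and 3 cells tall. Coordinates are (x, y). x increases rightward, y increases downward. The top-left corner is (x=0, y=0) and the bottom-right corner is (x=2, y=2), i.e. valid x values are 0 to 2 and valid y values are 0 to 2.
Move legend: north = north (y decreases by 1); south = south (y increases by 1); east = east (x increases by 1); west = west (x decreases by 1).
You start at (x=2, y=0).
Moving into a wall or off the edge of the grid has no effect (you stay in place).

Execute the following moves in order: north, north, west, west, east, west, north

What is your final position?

Start: (x=2, y=0)
  north (north): blocked, stay at (x=2, y=0)
  north (north): blocked, stay at (x=2, y=0)
  west (west): (x=2, y=0) -> (x=1, y=0)
  west (west): blocked, stay at (x=1, y=0)
  east (east): (x=1, y=0) -> (x=2, y=0)
  west (west): (x=2, y=0) -> (x=1, y=0)
  north (north): blocked, stay at (x=1, y=0)
Final: (x=1, y=0)

Answer: Final position: (x=1, y=0)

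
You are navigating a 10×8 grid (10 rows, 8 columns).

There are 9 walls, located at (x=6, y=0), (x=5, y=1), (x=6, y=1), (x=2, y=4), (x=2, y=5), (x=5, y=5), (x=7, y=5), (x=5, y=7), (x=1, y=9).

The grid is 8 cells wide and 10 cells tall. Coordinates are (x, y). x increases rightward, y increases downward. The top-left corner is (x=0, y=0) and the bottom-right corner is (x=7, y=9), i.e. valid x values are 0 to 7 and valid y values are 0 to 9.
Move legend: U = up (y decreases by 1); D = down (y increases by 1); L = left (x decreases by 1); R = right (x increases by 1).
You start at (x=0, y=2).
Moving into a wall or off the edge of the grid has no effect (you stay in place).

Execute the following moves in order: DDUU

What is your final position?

Answer: Final position: (x=0, y=2)

Derivation:
Start: (x=0, y=2)
  D (down): (x=0, y=2) -> (x=0, y=3)
  D (down): (x=0, y=3) -> (x=0, y=4)
  U (up): (x=0, y=4) -> (x=0, y=3)
  U (up): (x=0, y=3) -> (x=0, y=2)
Final: (x=0, y=2)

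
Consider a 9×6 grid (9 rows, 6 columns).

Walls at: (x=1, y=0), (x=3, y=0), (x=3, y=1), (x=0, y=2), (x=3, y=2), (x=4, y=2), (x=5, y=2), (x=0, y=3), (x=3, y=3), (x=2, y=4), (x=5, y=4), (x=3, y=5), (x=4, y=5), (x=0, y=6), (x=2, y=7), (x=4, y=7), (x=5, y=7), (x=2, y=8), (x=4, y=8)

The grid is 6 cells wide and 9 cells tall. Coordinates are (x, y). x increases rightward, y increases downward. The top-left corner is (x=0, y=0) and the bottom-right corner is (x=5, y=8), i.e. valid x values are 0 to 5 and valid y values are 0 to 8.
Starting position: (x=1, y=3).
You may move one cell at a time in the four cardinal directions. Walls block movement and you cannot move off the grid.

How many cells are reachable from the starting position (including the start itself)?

Answer: Reachable cells: 26

Derivation:
BFS flood-fill from (x=1, y=3):
  Distance 0: (x=1, y=3)
  Distance 1: (x=1, y=2), (x=2, y=3), (x=1, y=4)
  Distance 2: (x=1, y=1), (x=2, y=2), (x=0, y=4), (x=1, y=5)
  Distance 3: (x=0, y=1), (x=2, y=1), (x=0, y=5), (x=2, y=5), (x=1, y=6)
  Distance 4: (x=0, y=0), (x=2, y=0), (x=2, y=6), (x=1, y=7)
  Distance 5: (x=3, y=6), (x=0, y=7), (x=1, y=8)
  Distance 6: (x=4, y=6), (x=3, y=7), (x=0, y=8)
  Distance 7: (x=5, y=6), (x=3, y=8)
  Distance 8: (x=5, y=5)
Total reachable: 26 (grid has 35 open cells total)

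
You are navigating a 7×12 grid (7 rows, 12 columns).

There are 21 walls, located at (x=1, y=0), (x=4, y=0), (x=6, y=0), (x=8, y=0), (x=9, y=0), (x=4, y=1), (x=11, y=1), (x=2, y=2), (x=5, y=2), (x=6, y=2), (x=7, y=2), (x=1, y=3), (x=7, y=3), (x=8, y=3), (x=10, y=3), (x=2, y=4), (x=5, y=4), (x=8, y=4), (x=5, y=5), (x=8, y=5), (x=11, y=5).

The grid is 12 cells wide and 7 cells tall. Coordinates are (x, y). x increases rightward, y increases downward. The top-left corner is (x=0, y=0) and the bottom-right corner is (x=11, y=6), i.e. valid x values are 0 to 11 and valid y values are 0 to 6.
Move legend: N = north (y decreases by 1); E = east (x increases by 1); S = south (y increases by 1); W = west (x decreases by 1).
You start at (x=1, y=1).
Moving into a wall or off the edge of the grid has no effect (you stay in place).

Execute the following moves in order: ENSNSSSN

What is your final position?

Start: (x=1, y=1)
  E (east): (x=1, y=1) -> (x=2, y=1)
  N (north): (x=2, y=1) -> (x=2, y=0)
  S (south): (x=2, y=0) -> (x=2, y=1)
  N (north): (x=2, y=1) -> (x=2, y=0)
  S (south): (x=2, y=0) -> (x=2, y=1)
  S (south): blocked, stay at (x=2, y=1)
  S (south): blocked, stay at (x=2, y=1)
  N (north): (x=2, y=1) -> (x=2, y=0)
Final: (x=2, y=0)

Answer: Final position: (x=2, y=0)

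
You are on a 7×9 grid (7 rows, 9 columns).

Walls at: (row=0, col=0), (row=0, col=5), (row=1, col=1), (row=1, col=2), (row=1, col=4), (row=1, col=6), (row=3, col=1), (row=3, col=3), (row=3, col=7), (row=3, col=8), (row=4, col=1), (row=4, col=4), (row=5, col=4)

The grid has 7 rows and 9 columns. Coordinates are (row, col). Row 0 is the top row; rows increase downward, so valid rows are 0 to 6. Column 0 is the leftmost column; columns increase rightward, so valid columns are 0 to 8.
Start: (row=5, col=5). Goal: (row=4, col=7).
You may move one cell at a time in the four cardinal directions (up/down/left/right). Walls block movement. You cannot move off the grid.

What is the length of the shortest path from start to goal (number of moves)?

Answer: Shortest path length: 3

Derivation:
BFS from (row=5, col=5) until reaching (row=4, col=7):
  Distance 0: (row=5, col=5)
  Distance 1: (row=4, col=5), (row=5, col=6), (row=6, col=5)
  Distance 2: (row=3, col=5), (row=4, col=6), (row=5, col=7), (row=6, col=4), (row=6, col=6)
  Distance 3: (row=2, col=5), (row=3, col=4), (row=3, col=6), (row=4, col=7), (row=5, col=8), (row=6, col=3), (row=6, col=7)  <- goal reached here
One shortest path (3 moves): (row=5, col=5) -> (row=5, col=6) -> (row=5, col=7) -> (row=4, col=7)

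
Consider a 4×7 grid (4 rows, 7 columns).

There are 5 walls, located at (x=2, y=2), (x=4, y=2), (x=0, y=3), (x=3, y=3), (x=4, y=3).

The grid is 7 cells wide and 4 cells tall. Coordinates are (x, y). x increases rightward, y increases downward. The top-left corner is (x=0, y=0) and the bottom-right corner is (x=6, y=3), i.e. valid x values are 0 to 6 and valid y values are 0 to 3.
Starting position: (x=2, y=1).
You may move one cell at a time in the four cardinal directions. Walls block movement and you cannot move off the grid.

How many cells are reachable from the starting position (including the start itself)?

BFS flood-fill from (x=2, y=1):
  Distance 0: (x=2, y=1)
  Distance 1: (x=2, y=0), (x=1, y=1), (x=3, y=1)
  Distance 2: (x=1, y=0), (x=3, y=0), (x=0, y=1), (x=4, y=1), (x=1, y=2), (x=3, y=2)
  Distance 3: (x=0, y=0), (x=4, y=0), (x=5, y=1), (x=0, y=2), (x=1, y=3)
  Distance 4: (x=5, y=0), (x=6, y=1), (x=5, y=2), (x=2, y=3)
  Distance 5: (x=6, y=0), (x=6, y=2), (x=5, y=3)
  Distance 6: (x=6, y=3)
Total reachable: 23 (grid has 23 open cells total)

Answer: Reachable cells: 23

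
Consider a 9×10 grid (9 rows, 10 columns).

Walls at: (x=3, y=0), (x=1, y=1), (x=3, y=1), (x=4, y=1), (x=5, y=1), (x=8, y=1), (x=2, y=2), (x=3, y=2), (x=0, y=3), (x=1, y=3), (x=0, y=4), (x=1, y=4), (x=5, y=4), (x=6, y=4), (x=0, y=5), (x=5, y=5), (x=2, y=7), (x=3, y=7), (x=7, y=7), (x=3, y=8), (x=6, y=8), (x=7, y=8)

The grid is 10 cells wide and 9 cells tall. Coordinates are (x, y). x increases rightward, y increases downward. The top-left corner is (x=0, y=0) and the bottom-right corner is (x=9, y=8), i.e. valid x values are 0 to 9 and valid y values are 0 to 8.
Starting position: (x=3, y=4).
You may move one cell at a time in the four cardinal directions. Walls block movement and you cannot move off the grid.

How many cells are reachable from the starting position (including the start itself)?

Answer: Reachable cells: 61

Derivation:
BFS flood-fill from (x=3, y=4):
  Distance 0: (x=3, y=4)
  Distance 1: (x=3, y=3), (x=2, y=4), (x=4, y=4), (x=3, y=5)
  Distance 2: (x=2, y=3), (x=4, y=3), (x=2, y=5), (x=4, y=5), (x=3, y=6)
  Distance 3: (x=4, y=2), (x=5, y=3), (x=1, y=5), (x=2, y=6), (x=4, y=6)
  Distance 4: (x=5, y=2), (x=6, y=3), (x=1, y=6), (x=5, y=6), (x=4, y=7)
  Distance 5: (x=6, y=2), (x=7, y=3), (x=0, y=6), (x=6, y=6), (x=1, y=7), (x=5, y=7), (x=4, y=8)
  Distance 6: (x=6, y=1), (x=7, y=2), (x=8, y=3), (x=7, y=4), (x=6, y=5), (x=7, y=6), (x=0, y=7), (x=6, y=7), (x=1, y=8), (x=5, y=8)
  Distance 7: (x=6, y=0), (x=7, y=1), (x=8, y=2), (x=9, y=3), (x=8, y=4), (x=7, y=5), (x=8, y=6), (x=0, y=8), (x=2, y=8)
  Distance 8: (x=5, y=0), (x=7, y=0), (x=9, y=2), (x=9, y=4), (x=8, y=5), (x=9, y=6), (x=8, y=7)
  Distance 9: (x=4, y=0), (x=8, y=0), (x=9, y=1), (x=9, y=5), (x=9, y=7), (x=8, y=8)
  Distance 10: (x=9, y=0), (x=9, y=8)
Total reachable: 61 (grid has 68 open cells total)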